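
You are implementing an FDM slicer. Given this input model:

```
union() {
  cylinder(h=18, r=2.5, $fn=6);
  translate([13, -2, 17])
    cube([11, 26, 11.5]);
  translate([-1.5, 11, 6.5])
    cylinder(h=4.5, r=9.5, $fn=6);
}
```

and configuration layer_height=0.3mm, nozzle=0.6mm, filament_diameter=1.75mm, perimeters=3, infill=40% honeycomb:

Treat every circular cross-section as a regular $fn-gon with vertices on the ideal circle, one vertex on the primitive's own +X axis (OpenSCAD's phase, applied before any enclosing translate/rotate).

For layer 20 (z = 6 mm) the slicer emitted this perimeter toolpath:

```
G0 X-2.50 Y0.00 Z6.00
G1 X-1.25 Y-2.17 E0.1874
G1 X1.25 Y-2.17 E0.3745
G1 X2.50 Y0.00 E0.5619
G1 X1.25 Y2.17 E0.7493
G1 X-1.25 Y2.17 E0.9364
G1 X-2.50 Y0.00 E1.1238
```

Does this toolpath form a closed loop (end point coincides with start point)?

yes

Start point (G0): (-2.50, 0.00). End point (last G1): the path returns to the start — closed.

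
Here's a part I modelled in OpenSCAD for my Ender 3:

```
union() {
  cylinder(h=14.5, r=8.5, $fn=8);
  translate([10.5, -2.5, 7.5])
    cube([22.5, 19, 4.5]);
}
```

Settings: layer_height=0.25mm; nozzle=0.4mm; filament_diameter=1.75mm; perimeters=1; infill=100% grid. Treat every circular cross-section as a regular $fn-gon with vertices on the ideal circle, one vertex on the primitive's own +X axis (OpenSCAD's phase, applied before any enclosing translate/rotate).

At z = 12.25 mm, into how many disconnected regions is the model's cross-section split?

1

At z = 12.25 mm: the cylinder: section is a regular 8-gon, circumradius r=8.5; the cube at (10.5, -2.5) is not intersected at this z (z outside [7.5, 12]); Taking the union: only the r=8.5 cylinder is present, so the union is just that shape — 1 connected region. The result has 1 disconnected region.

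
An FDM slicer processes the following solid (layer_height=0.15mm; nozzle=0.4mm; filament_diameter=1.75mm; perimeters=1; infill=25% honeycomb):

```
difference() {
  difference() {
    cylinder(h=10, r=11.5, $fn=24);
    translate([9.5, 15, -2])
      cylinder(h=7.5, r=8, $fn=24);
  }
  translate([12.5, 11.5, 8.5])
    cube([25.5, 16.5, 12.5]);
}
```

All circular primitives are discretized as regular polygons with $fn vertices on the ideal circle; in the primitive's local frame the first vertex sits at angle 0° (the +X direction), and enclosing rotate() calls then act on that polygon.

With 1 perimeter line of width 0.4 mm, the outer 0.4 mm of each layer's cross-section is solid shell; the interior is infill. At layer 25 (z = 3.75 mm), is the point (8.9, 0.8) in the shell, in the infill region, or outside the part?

At z = 3.75 mm: the r=11.5 cylinder gives a regular 24-gon of circumradius 11.5 (constant along its height); the r=8 cylinder at (9.5, 15) contributes a regular 24-gon of circumradius 8; Taking the first minus the rest: starting from the r=11.5 cylinder, the r=8 cylinder at (9.5, 15) partially overlaps it — only the 8.42 mm² overlap (of its 198.77 mm²) is removed, clipping the outline — 1 connected region; the cube at (12.5, 11.5) does not reach this height (z outside [8.5, 21]); After the difference (first − rest): none of the subtracted shapes is present at this height, so that combined region is unchanged — 1 connected region. Overall, the cross-section is a single solid region. The nearest boundary edge runs (11.11, 2.98)→(11.50, 0.00); distance from the point to it = 2.47 mm. The point is inside the cross-section and 2.47 mm from the nearest boundary — more than the 0.4 mm shell width (1 × 0.4), so it's in the infill interior.

infill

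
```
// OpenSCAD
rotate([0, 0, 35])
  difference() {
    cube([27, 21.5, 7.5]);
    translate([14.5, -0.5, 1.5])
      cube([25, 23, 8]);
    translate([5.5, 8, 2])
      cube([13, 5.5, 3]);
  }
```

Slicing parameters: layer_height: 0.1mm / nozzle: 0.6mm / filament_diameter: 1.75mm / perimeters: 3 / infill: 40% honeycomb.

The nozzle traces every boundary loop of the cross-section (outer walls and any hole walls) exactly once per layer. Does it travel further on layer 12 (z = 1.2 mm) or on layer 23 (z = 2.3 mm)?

layer 12 (z = 1.2 mm)

Layer 12 (z = 1.2): the cube (footprint 27×21.5) is included at this height (perimeter 97.00 mm); the cube at (14.5, -0.5) is not intersected at this z (z outside [1.5, 9.5]); the cube at (5.5, 8) does not reach this height (z outside [2, 5]); Taking the first minus the rest: none of the subtracted shapes is present at this height, so the 27×21.5 cube is unchanged — boundary = 97.00 mm; (whole slice rotated 35° about Z — lengths, areas and connectivity unchanged). So its perimeter = 97.00 mm. Layer 23 (z = 2.3): the cube is present — its section is the full 27×21.5 rectangle (perimeter 97.00 mm); the 25×23 cube at (14.5, -0.5) contributes its full rectangle (perimeter 96.00 mm); the 13×5.5 cube at (5.5, 8) contributes its full rectangle (perimeter 37.00 mm); Taking the first minus the rest: starting from the 27×21.5 cube, the 25×23 cube at (14.5, -0.5) partially overlaps it — only the 268.75 mm² overlap (of its 575.00 mm²) is removed, clipping the outline; the 13×5.5 cube at (5.5, 8) partially overlaps it — only the 49.50 mm² overlap (of its 71.50 mm²) is removed, clipping the outline — boundary = 90.00 mm; (whole slice rotated 35° about Z — lengths, areas and connectivity unchanged). So its perimeter = 90.00 mm. Layer 12 is larger (97.00 vs 90.00 mm).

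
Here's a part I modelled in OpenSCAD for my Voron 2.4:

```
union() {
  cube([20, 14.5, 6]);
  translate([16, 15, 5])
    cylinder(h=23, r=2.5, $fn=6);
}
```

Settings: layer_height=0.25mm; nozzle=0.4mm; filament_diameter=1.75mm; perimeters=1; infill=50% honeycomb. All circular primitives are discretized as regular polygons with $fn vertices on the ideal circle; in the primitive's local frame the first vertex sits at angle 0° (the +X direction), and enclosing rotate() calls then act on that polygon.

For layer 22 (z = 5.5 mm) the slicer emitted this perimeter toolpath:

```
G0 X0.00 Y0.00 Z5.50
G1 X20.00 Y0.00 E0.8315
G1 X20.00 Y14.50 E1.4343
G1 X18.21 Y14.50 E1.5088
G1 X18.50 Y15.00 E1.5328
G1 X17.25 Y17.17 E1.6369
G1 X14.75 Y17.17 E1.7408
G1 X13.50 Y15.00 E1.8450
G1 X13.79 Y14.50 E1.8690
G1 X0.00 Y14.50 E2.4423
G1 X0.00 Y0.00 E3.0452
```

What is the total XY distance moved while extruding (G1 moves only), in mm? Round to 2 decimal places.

Sum the Euclidean lengths of each G1 segment: total = 73.24 mm.

73.24 mm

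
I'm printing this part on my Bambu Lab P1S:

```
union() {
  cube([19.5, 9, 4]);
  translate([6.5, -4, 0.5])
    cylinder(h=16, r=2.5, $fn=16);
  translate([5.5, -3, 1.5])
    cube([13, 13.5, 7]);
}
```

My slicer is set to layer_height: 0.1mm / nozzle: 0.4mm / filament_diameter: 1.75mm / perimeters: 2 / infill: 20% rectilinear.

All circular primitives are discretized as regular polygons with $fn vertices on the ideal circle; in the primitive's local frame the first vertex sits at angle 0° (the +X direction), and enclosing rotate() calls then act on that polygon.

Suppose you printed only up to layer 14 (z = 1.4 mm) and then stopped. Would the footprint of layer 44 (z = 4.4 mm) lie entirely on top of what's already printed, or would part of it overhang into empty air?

part overhangs

Compare the two slices. At z = 1.4: the 19.5×9 cube contributes its full rectangle (area 175.50 mm²); the r=2.5 cylinder at (6.5, -4) gives a regular 16-gon of circumradius 2.5 (constant along its height) (area = (16/2)·2.500²·sin(360°/16) = 19.13 mm²); the cube at (5.5, -3) is not intersected at this z (z outside [1.5, 8.5]); Merging all regions: the 2 present regions are separate (no shared area or edge), so areas and boundary lengths simply add and each stays a separate island — area = 194.63 mm². At z = 4.4: the cube is absent (z outside [0, 4]); the cylinder at (6.5, -4): section is a regular 16-gon, circumradius r=2.5 (area = (16/2)·2.500²·sin(360°/16) = 19.13 mm²); the 13×13.5 cube at (5.5, -3) contributes its full rectangle (area 175.50 mm²); Combining (union): the regions partially overlap — summed areas 194.63 mm² minus the doubly-counted overlap 3.78 mm² gives 190.85 mm² — area = 190.85 mm². Checking containment: at z = 4.4 the cross-section extends beyond the z = 1.4 cross-section by about 54.72 mm².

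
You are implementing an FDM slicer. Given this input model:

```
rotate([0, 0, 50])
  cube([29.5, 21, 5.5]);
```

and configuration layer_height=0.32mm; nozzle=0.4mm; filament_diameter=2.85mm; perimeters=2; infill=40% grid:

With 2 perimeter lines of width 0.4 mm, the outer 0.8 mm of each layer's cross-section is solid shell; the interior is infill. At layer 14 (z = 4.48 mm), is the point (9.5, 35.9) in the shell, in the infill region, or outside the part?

At z = 4.48 mm: the 29.5×21 cube contributes its full rectangle; (rotated 50° about Z; rotation is an isometry so areas/perimeters/island counts are preserved). Overall, the cross-section is a single solid region. Undo the 50° rotation: the query point maps to (33.607, 15.799) in the un-rotated model frame. The nearest boundary edge runs (29.50, 0.00)→(29.50, 21.00); distance from the point to it = 4.11 mm. The point is not inside any of the regions above, so it lies outside the cross-section (4.11 mm from the nearest boundary).

outside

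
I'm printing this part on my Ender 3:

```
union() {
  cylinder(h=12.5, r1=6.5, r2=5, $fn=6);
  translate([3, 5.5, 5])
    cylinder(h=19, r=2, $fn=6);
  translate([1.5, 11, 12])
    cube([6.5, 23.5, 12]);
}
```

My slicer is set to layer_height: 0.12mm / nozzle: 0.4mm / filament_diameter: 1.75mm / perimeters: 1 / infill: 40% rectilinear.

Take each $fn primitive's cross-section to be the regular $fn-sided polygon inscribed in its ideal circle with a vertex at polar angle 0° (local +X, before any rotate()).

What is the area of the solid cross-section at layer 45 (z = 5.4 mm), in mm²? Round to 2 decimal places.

97.19 mm²

At z = 5.4 mm: the cone: at t=0.432 of its height the radius interpolates to r₁+(r₂−r₁)t = 5.852, giving a regular 6-gon of that circumradius (area = (6/2)·5.852²·sin(360°/6) = 88.97 mm²); the r=2 cylinder at (3, 5.5) contributes a regular 6-gon of circumradius 2 (area = (6/2)·2.000²·sin(360°/6) = 10.39 mm²); the cube at (1.5, 11) is absent (z outside [12, 24]); Merging all regions: the regions partially overlap — summed areas 99.37 mm² minus the doubly-counted overlap 2.18 mm² gives 97.19 mm² — area = 97.19 mm². Overall, the cross-section is a single solid region. Net area = 97.19 mm².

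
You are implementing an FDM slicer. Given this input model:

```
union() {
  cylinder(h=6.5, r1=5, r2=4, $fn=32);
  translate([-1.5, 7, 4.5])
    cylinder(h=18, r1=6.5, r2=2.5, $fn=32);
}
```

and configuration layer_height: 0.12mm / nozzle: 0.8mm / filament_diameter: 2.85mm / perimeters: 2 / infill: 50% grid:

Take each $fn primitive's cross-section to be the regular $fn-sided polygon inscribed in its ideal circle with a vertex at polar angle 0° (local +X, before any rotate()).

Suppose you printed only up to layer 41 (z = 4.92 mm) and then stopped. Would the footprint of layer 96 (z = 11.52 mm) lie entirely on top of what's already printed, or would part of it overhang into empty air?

entirely on top

Compare the two slices. At z = 4.92: the cone contributes a regular 32-gon of circumradius 4.243 (interpolated between r1=5 and r2=4 at t=0.757) (area = (32/2)·4.243²·sin(360°/32) = 56.20 mm²); the cone at (-1.5, 7): at t=0.023 of its height the radius interpolates to r₁+(r₂−r₁)t = 6.407, giving a regular 32-gon of that circumradius (area = (32/2)·6.407²·sin(360°/32) = 128.12 mm²); Taking the union: the regions partially overlap — summed areas 184.32 mm² minus the doubly-counted overlap 18.13 mm² gives 166.19 mm² — area = 166.19 mm². At z = 11.52: the cone does not reach this height (z outside [0, 6.5]); the cone at (-1.5, 7) contributes a regular 32-gon of circumradius 4.940 (interpolated between r1=6.5 and r2=2.5 at t=0.390) (area = (32/2)·4.940²·sin(360°/32) = 76.17 mm²); Combining (union): only the cone at (-1.5, 7) is present, so the union is just that shape — area = 76.17 mm². Checking containment: the cross-section at z = 11.52 is a subset of the cross-section at z = 4.92.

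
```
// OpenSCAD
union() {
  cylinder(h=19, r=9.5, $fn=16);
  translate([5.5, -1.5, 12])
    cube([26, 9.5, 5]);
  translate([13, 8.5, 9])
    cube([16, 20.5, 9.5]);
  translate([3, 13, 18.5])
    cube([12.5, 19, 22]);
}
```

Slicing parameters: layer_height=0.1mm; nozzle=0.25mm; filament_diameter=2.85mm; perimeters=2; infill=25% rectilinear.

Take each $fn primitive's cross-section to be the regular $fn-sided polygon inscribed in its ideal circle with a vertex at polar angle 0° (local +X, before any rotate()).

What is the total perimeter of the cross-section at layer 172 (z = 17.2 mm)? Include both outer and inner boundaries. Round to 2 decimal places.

At z = 17.2 mm: the r=9.5 cylinder contributes a regular 16-gon of circumradius 9.5 (perimeter = 2·16·9.500·sin(180°/16) = 59.31 mm); the cube at (5.5, -1.5) does not reach this height (z outside [12, 17]); the 16×20.5 cube at (13, 8.5) contributes its full rectangle (perimeter 73.00 mm); the cube at (3, 13) does not reach this height (z outside [18.5, 40.5]); Merging all regions: the 2 present regions are separate (no shared area or edge), so areas and boundary lengths simply add and each stays a separate island — boundary = 132.31 mm. Overall, the cross-section has 2 separate islands. Total boundary length (outer) = 132.31 mm.

132.31 mm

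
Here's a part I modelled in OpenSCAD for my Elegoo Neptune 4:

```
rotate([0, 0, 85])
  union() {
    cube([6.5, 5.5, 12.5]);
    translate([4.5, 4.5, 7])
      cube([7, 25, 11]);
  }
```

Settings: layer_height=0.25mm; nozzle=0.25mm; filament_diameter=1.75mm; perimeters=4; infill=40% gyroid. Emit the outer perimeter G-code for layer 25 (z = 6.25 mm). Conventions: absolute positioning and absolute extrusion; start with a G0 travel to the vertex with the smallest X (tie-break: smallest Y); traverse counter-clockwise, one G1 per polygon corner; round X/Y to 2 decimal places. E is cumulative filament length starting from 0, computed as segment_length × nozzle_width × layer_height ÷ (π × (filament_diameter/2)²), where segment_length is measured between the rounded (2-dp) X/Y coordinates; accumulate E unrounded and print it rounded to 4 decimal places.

At z = 6.25 mm: the cube (footprint 6.5×5.5) is included at this height; the cube at (4.5, 4.5) does not reach this height (z outside [7, 18]); Merging all regions: only the 6.5×5.5 cube is present, so the union is just that shape — 1 connected region; (rotated 85° about Z; rotation is an isometry so areas/perimeters/island counts are preserved). The outline is a single polygon with 4 vertices. Extrusion per mm of travel: 0.25 × 0.25 / (π × 0.875²) = 0.025984. Accumulating E over each segment gives final E = 0.6237.

G0 X-5.48 Y0.48 Z6.25
G1 X0.00 Y0.00 E0.1429
G1 X0.57 Y6.48 E0.3120
G1 X-4.91 Y6.95 E0.4549
G1 X-5.48 Y0.48 E0.6237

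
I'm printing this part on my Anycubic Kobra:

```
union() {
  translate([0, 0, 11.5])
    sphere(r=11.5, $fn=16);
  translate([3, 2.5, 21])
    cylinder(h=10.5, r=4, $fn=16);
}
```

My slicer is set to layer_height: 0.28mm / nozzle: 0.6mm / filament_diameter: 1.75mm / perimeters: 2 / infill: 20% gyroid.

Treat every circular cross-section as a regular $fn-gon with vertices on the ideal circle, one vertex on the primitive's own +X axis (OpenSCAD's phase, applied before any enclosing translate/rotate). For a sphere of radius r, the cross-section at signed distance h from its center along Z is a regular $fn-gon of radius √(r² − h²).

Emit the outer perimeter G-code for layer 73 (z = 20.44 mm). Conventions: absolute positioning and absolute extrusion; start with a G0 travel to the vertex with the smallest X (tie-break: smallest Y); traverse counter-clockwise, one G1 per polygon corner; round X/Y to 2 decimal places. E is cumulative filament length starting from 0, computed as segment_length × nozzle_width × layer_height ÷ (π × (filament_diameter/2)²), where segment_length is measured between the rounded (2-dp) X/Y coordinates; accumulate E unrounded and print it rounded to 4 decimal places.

G0 X-7.23 Y0.00 Z20.44
G1 X-6.68 Y-2.77 E0.1973
G1 X-5.11 Y-5.11 E0.3941
G1 X-2.77 Y-6.68 E0.5909
G1 X0.00 Y-7.23 E0.7881
G1 X2.77 Y-6.68 E0.9854
G1 X5.11 Y-5.11 E1.1822
G1 X6.68 Y-2.77 E1.3790
G1 X7.23 Y0.00 E1.5763
G1 X6.68 Y2.77 E1.7735
G1 X5.11 Y5.11 E1.9704
G1 X2.77 Y6.68 E2.1672
G1 X0.00 Y7.23 E2.3644
G1 X-2.77 Y6.68 E2.5617
G1 X-5.11 Y5.11 E2.7585
G1 X-6.68 Y2.77 E2.9553
G1 X-7.23 Y0.00 E3.1526

At z = 20.44 mm: the r=11.5 sphere contributes a regular 16-gon of circumradius √(11.5²−8.94²) = 7.234; the cylinder at (3, 2.5) does not reach this height (z outside [21, 31.5]); Taking the union: only the r=11.5 sphere is present, so the union is just that shape — 1 connected region. The outline is a single polygon with 16 vertices. Extrusion per mm of travel: 0.6 × 0.28 / (π × 0.875²) = 0.069846. Accumulating E over each segment gives final E = 3.1526.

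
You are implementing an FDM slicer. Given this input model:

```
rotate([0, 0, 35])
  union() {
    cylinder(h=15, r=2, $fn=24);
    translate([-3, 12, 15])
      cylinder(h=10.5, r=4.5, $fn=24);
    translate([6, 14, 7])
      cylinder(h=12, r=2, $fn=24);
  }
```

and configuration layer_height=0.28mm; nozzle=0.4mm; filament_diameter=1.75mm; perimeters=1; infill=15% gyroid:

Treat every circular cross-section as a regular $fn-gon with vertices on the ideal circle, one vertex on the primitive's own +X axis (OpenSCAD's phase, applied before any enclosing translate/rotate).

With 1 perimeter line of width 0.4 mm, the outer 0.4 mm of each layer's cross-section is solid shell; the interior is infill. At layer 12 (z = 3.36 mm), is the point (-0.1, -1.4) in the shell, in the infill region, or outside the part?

At z = 3.36 mm: the r=2 cylinder contributes a regular 24-gon of circumradius 2; the cylinder at (-3, 12) does not reach this height (z outside [15, 25.5]); the cylinder at (6, 14) does not reach this height (z outside [7, 19]); Taking the union: only the r=2 cylinder is present, so the union is just that shape — 1 connected region; (rotated 35° about Z; rotation is an isometry so areas/perimeters/island counts are preserved). Overall, the cross-section is a single solid region. Undo the 35° rotation: the query point maps to (-0.885, -1.089) in the un-rotated model frame. The nearest boundary edge runs (-1.41, -1.41)→(-1.00, -1.73); distance from the point to it = 0.58 mm. The point is inside the cross-section and 0.58 mm from the nearest boundary — more than the 0.4 mm shell width (1 × 0.4), so it's in the infill interior.

infill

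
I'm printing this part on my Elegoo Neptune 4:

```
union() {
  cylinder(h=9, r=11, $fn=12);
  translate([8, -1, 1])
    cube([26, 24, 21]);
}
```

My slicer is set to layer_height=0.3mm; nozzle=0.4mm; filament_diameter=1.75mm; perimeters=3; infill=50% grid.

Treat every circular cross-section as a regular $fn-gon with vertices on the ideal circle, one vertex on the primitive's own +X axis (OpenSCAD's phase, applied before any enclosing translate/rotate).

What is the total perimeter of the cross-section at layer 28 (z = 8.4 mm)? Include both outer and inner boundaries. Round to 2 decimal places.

148.68 mm

At z = 8.4 mm: the r=11 cylinder gives a regular 12-gon of circumradius 11 (constant along its height) (perimeter = 2·12·11.000·sin(180°/12) = 68.33 mm); the cube at (8, -1) is present — its section is the full 26×24 rectangle (perimeter 100.00 mm); Merging all regions: the regions partially overlap (shared area 16.48 mm²), so the edge portions inside another operand are dropped and the merged outline is re-measured after clipping — boundary = 148.68 mm. Overall, the cross-section is a single solid region. Total boundary length (outer) = 148.68 mm.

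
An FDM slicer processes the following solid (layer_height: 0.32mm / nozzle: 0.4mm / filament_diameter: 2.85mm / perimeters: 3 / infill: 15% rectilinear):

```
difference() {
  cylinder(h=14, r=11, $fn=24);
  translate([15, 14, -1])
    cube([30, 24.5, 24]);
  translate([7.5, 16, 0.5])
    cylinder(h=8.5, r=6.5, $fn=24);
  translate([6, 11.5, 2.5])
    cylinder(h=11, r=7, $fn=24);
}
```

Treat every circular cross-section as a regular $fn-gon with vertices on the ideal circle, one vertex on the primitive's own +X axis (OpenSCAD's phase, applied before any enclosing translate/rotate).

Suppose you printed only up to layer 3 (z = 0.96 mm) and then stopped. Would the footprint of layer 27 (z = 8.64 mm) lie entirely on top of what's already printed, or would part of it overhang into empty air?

Compare the two slices. At z = 0.96: the r=11 cylinder contributes a regular 24-gon of circumradius 11 (area = (24/2)·11.000²·sin(360°/24) = 375.81 mm²); the cube at (15, 14) is present — its section is the full 30×24.5 rectangle (area 735.00 mm²); the cylinder at (7.5, 16): section is a regular 24-gon, circumradius r=6.5 (area = (24/2)·6.500²·sin(360°/24) = 131.22 mm²); the cylinder at (6, 11.5) is not intersected at this z (z outside [2.5, 13.5]); After the difference (first − rest): starting from the r=11 cylinder (375.81 mm²), the 30×24.5 cube at (15, 14) misses the remaining region (no effect); the r=6.5 cylinder at (7.5, 16) misses the remaining region (no effect) — area = 375.81 mm². At z = 8.64: the r=11 cylinder gives a regular 24-gon of circumradius 11 (constant along its height) (area = (24/2)·11.000²·sin(360°/24) = 375.81 mm²); the cube at (15, 14) (footprint 30×24.5) is included at this height (area 735.00 mm²); the r=6.5 cylinder at (7.5, 16) gives a regular 24-gon of circumradius 6.5 (constant along its height) (area = (24/2)·6.500²·sin(360°/24) = 131.22 mm²); the cylinder at (6, 11.5): section is a regular 24-gon, circumradius r=7 (area = (24/2)·7.000²·sin(360°/24) = 152.19 mm²); After the difference (first − rest): starting from the r=11 cylinder (375.81 mm²), the 30×24.5 cube at (15, 14) misses the remaining region (no effect); the r=6.5 cylinder at (7.5, 16) misses the remaining region (no effect); the r=7 cylinder at (6, 11.5) partially overlaps it — only the 40.24 mm² overlap (of its 152.19 mm²) is removed, clipping the outline — area = 335.57 mm². Checking containment: the cross-section at z = 8.64 is a subset of the cross-section at z = 0.96.

entirely on top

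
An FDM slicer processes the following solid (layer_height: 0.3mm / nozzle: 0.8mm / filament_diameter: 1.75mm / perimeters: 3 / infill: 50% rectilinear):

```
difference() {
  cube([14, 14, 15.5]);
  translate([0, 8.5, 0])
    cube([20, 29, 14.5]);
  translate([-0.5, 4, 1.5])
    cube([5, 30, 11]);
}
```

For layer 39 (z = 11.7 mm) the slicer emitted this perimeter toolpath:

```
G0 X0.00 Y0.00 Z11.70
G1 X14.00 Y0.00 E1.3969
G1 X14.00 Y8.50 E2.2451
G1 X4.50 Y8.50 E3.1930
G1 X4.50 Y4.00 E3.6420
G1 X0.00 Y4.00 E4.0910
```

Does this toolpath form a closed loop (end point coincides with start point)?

Start point (G0): (0.00, 0.00). End point (last G1): the path does not return to the start — open.

no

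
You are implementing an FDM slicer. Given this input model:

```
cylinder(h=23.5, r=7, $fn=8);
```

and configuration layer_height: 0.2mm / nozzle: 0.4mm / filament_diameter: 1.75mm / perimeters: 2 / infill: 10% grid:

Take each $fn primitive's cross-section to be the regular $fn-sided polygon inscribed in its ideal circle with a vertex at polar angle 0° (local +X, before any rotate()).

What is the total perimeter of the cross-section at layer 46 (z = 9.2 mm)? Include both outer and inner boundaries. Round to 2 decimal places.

At z = 9.2 mm: the r=7 cylinder contributes a regular 8-gon of circumradius 7 (perimeter = 2·8·7.000·sin(180°/8) = 42.86 mm). Overall, the cross-section is a single solid region. Total boundary length (outer) = 42.86 mm.

42.86 mm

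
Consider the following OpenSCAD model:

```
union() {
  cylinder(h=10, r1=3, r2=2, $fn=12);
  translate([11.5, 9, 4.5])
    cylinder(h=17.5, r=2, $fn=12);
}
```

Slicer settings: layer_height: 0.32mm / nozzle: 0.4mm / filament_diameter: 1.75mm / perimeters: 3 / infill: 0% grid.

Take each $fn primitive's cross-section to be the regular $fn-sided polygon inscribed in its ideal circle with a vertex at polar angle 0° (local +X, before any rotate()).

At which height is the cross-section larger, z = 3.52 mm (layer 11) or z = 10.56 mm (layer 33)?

layer 11 (z = 3.52 mm)

Layer 11 (z = 3.52): the cone (r1=3→r2=2) has section circumradius 2.648 here — a regular 12-gon (area = (12/2)·2.648²·sin(360°/12) = 21.04 mm²); the cylinder at (11.5, 9) is not intersected at this z (z outside [4.5, 22]); Combining (union): only the cone is present, so the union is just that shape — area = 21.04 mm². So its area = 21.04 mm². Layer 33 (z = 10.56): the cone is absent (z outside [0, 10]); the r=2 cylinder at (11.5, 9) contributes a regular 12-gon of circumradius 2 (area = (12/2)·2.000²·sin(360°/12) = 12.00 mm²); Merging all regions: only the r=2 cylinder at (11.5, 9) is present, so the union is just that shape — area = 12.00 mm². So its area = 12.00 mm². Layer 11 is larger (21.04 vs 12.00 mm²).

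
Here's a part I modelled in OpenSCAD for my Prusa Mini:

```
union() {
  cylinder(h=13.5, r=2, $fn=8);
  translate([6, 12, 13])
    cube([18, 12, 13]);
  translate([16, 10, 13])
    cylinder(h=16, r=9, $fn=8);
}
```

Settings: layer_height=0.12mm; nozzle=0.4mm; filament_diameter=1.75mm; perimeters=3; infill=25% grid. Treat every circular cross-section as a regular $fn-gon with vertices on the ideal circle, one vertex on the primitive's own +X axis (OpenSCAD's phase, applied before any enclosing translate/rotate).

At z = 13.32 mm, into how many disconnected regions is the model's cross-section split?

At z = 13.32 mm: the r=2 cylinder gives a regular 8-gon of circumradius 2 (constant along its height); the cube at (6, 12) (footprint 18×12) is included at this height; the r=9 cylinder at (16, 10) contributes a regular 8-gon of circumradius 9; Taking the union: the regions partially overlap (shared area 80.17 mm²), so overlapping operands fuse into one piece — 2 connected regions. The result has 2 disconnected regions.

2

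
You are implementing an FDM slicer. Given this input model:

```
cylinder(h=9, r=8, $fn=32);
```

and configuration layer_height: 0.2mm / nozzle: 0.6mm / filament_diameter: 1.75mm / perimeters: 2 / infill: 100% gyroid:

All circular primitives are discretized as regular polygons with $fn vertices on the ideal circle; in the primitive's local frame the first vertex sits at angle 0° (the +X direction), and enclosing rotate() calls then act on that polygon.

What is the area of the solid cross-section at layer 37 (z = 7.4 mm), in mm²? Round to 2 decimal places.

199.77 mm²

At z = 7.4 mm: the r=8 cylinder contributes a regular 32-gon of circumradius 8 (area = (32/2)·8.000²·sin(360°/32) = 199.77 mm²). Overall, the cross-section is a single solid region. Net area = 199.77 mm².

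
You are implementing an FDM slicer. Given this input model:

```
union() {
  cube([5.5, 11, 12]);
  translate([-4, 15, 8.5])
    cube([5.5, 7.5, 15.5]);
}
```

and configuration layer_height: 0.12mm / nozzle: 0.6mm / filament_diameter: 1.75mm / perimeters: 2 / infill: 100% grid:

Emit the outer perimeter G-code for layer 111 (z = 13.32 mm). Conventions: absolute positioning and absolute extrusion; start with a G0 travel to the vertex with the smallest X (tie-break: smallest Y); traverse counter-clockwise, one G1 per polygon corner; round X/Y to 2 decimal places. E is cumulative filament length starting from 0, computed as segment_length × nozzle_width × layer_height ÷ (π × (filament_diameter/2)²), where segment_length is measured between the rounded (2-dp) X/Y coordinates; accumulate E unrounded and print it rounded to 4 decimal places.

At z = 13.32 mm: the cube is not intersected at this z (z outside [0, 12]); the 5.5×7.5 cube at (-4, 15) contributes its full rectangle; Combining (union): only the 5.5×7.5 cube at (-4, 15) is present, so the union is just that shape — 1 connected region. The outline is a single polygon with 4 vertices. Extrusion per mm of travel: 0.6 × 0.12 / (π × 0.875²) = 0.029934. Accumulating E over each segment gives final E = 0.7783.

G0 X-4.00 Y15.00 Z13.32
G1 X1.50 Y15.00 E0.1646
G1 X1.50 Y22.50 E0.3891
G1 X-4.00 Y22.50 E0.5538
G1 X-4.00 Y15.00 E0.7783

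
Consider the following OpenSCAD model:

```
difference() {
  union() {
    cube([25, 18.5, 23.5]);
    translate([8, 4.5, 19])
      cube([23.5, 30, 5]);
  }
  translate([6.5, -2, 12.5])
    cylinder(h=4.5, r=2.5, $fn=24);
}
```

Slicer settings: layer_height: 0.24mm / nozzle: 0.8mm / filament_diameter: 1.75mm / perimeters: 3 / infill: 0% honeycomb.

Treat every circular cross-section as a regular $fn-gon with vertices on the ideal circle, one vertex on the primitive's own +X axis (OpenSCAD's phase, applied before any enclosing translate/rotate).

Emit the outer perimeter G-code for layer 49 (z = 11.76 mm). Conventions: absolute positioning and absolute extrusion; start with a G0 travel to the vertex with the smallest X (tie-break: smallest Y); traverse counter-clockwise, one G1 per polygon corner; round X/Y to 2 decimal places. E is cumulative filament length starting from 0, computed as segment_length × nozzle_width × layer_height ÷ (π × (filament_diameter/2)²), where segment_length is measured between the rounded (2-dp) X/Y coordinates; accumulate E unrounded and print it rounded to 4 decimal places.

At z = 11.76 mm: the cube (footprint 25×18.5) is included at this height; the cube at (8, 4.5) is absent (z outside [19, 24]); Merging all regions: only the 25×18.5 cube is present, so the union is just that shape — 1 connected region; the cylinder at (6.5, -2) does not reach this height (z outside [12.5, 17]); After the difference (first − rest): none of the subtracted shapes is present at this height, so that combined region is unchanged — 1 connected region. The outline is a single polygon with 4 vertices. Extrusion per mm of travel: 0.8 × 0.24 / (π × 0.875²) = 0.079824. Accumulating E over each segment gives final E = 6.9447.

G0 X0.00 Y0.00 Z11.76
G1 X25.00 Y0.00 E1.9956
G1 X25.00 Y18.50 E3.4724
G1 X0.00 Y18.50 E5.4680
G1 X0.00 Y0.00 E6.9447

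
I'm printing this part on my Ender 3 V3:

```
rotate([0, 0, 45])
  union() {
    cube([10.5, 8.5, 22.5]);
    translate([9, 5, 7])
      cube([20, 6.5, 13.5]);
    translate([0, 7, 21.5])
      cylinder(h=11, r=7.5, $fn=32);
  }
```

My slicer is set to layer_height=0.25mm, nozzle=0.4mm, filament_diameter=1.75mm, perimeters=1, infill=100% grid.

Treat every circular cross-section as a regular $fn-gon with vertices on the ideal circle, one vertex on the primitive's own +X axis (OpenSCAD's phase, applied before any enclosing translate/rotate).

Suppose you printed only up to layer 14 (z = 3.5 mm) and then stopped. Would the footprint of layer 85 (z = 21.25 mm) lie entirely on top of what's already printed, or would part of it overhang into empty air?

Compare the two slices. At z = 3.5: the cube is present — its section is the full 10.5×8.5 rectangle (area 89.25 mm²); the cube at (9, 5) is absent (z outside [7, 20.5]); the cylinder at (0, 7) is absent (z outside [21.5, 32.5]); Combining (union): only the 10.5×8.5 cube is present, so the union is just that shape — area = 89.25 mm²; (whole slice rotated 45° about Z — lengths, areas and connectivity unchanged). At z = 21.25: the cube is present — its section is the full 10.5×8.5 rectangle (area 89.25 mm²); the cube at (9, 5) is absent (z outside [7, 20.5]); the cylinder at (0, 7) is absent (z outside [21.5, 32.5]); Taking the union: only the 10.5×8.5 cube is present, so the union is just that shape — area = 89.25 mm²; (whole slice rotated 45° about Z — lengths, areas and connectivity unchanged). Checking containment: the cross-section at z = 21.25 is a subset of the cross-section at z = 3.5.

entirely on top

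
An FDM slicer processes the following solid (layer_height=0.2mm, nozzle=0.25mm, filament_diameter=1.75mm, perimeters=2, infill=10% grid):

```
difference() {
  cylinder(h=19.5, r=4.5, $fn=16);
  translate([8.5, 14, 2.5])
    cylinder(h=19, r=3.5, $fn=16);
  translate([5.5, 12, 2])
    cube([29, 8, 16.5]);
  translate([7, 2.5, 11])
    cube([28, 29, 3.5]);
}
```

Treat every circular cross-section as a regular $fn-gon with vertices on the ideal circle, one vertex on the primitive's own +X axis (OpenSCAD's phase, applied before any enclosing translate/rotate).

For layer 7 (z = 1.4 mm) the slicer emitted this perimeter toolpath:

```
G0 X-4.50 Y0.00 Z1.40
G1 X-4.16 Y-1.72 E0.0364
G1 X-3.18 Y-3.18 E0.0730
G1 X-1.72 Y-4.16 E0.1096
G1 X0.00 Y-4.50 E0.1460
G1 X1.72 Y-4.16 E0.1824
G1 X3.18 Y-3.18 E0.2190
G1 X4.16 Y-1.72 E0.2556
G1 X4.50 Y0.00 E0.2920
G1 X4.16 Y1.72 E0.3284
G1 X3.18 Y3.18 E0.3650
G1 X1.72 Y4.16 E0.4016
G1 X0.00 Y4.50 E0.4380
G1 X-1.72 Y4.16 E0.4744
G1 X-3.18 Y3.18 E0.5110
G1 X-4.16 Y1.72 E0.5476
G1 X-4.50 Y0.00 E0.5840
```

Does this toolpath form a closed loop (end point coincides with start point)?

Start point (G0): (-4.50, 0.00). End point (last G1): the path returns to the start — closed.

yes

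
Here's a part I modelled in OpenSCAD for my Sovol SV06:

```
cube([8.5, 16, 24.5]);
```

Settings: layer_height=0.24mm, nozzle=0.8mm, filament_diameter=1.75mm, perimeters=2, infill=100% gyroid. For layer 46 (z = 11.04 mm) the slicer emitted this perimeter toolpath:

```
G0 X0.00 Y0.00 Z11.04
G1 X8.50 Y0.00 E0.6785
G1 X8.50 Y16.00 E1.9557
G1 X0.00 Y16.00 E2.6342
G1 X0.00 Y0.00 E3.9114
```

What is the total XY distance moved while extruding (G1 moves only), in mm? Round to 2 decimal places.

Sum the Euclidean lengths of each G1 segment: total = 49.00 mm.

49.00 mm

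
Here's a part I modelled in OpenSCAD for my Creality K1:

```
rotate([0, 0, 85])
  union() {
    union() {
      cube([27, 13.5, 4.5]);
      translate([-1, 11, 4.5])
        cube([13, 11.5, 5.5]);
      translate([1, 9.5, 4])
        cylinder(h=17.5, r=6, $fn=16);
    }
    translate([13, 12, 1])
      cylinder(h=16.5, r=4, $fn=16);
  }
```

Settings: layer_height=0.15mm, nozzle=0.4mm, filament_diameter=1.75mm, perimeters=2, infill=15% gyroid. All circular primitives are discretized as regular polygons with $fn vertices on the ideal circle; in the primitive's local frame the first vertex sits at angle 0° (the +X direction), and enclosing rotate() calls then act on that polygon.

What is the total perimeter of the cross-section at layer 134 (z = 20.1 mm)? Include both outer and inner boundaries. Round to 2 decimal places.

37.46 mm

At z = 20.1 mm: the cube is absent (z outside [0, 4.5]); the cube at (-1, 11) does not reach this height (z outside [4.5, 10]); the r=6 cylinder at (1, 9.5) contributes a regular 16-gon of circumradius 6 (perimeter = 2·16·6.000·sin(180°/16) = 37.46 mm); Taking the union: only the r=6 cylinder at (1, 9.5) is present, so the union is just that shape — boundary = 37.46 mm; the cylinder at (13, 12) does not reach this height (z outside [1, 17.5]); Merging all regions: only that combined region is present, so the union is just that shape — boundary = 37.46 mm; (whole slice rotated 85° about Z — lengths, areas and connectivity unchanged). Overall, the cross-section is a single solid region. Total boundary length (outer) = 37.46 mm.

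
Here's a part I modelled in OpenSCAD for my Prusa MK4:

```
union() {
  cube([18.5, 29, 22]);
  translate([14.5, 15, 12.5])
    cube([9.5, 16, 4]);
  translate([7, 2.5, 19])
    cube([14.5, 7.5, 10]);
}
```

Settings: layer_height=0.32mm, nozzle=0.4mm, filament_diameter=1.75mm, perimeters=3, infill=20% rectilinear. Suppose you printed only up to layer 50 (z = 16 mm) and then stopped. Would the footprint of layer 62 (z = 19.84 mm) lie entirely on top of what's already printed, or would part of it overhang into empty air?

part overhangs

Compare the two slices. At z = 16: the cube is present — its section is the full 18.5×29 rectangle (area 536.50 mm²); the cube at (14.5, 15) (footprint 9.5×16) is included at this height (area 152.00 mm²); the cube at (7, 2.5) is not intersected at this z (z outside [19, 29]); Taking the union: the regions partially overlap — summed areas 688.50 mm² minus the doubly-counted overlap 56.00 mm² gives 632.50 mm² — area = 632.50 mm². At z = 19.84: the cube is present — its section is the full 18.5×29 rectangle (area 536.50 mm²); the cube at (14.5, 15) does not reach this height (z outside [12.5, 16.5]); the 14.5×7.5 cube at (7, 2.5) contributes its full rectangle (area 108.75 mm²); Combining (union): the regions partially overlap — summed areas 645.25 mm² minus the doubly-counted overlap 86.25 mm² gives 559.00 mm² — area = 559.00 mm². Checking containment: at z = 19.84 the cross-section extends beyond the z = 16 cross-section by about 22.50 mm².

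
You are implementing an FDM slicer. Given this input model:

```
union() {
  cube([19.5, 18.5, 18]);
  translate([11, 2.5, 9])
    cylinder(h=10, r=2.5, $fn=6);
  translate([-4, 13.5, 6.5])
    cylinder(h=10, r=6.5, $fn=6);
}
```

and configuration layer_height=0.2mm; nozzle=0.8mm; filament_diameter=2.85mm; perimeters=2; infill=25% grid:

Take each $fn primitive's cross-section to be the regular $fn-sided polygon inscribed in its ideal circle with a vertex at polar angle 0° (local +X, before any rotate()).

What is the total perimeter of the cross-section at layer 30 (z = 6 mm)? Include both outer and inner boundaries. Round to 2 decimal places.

At z = 6 mm: the 19.5×18.5 cube contributes its full rectangle (perimeter 76.00 mm); the cylinder at (11, 2.5) is not intersected at this z (z outside [9, 19]); the cylinder at (-4, 13.5) is absent (z outside [6.5, 16.5]); Merging all regions: only the 19.5×18.5 cube is present, so the union is just that shape — boundary = 76.00 mm. Overall, the cross-section is a single solid region. Total boundary length (outer) = 76.00 mm.

76.00 mm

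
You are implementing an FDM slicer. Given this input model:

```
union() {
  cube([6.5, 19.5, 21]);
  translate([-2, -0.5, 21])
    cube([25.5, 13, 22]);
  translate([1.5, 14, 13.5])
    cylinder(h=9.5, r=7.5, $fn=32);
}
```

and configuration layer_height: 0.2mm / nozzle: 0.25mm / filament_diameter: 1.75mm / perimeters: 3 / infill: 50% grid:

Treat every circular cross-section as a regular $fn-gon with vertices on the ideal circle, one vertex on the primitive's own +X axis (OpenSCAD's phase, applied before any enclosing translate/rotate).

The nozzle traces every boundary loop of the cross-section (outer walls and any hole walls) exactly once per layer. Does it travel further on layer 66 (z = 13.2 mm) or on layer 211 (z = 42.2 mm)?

layer 211 (z = 42.2 mm)

Layer 66 (z = 13.2): the cube is present — its section is the full 6.5×19.5 rectangle (perimeter 52.00 mm); the cube at (-2, -0.5) does not reach this height (z outside [21, 43]); the cylinder at (1.5, 14) does not reach this height (z outside [13.5, 23]); Merging all regions: only the 6.5×19.5 cube is present, so the union is just that shape — boundary = 52.00 mm. So its perimeter = 52.00 mm. Layer 211 (z = 42.2): the cube does not reach this height (z outside [0, 21]); the 25.5×13 cube at (-2, -0.5) contributes its full rectangle (perimeter 77.00 mm); the cylinder at (1.5, 14) is not intersected at this z (z outside [13.5, 23]); Taking the union: only the 25.5×13 cube at (-2, -0.5) is present, so the union is just that shape — boundary = 77.00 mm. So its perimeter = 77.00 mm. Layer 211 is larger (77.00 vs 52.00 mm).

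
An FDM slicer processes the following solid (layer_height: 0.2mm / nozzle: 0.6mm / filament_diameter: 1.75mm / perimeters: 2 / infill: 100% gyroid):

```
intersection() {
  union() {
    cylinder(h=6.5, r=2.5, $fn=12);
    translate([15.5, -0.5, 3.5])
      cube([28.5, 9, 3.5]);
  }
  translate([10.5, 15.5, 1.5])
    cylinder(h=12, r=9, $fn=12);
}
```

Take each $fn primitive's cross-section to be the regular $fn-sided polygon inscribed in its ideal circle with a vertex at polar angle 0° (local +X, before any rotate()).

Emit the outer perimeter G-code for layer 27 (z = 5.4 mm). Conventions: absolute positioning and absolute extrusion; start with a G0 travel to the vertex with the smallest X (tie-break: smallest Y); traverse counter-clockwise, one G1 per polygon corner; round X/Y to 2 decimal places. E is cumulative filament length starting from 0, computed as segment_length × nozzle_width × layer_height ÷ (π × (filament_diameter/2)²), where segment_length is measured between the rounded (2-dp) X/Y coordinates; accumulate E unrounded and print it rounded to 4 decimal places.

G0 X15.50 Y8.21 Z5.40
G1 X15.79 Y8.50 E0.0205
G1 X15.50 Y8.50 E0.0349
G1 X15.50 Y8.21 E0.0494

At z = 5.4 mm: the cylinder: section is a regular 12-gon, circumradius r=2.5; the cube at (15.5, -0.5) is present — its section is the full 28.5×9 rectangle; Combining (union): the 2 present regions are separate (no shared area or edge), so areas and boundary lengths simply add and each stays a separate island — 2 connected regions; the cylinder at (10.5, 15.5): section is a regular 12-gon, circumradius r=9; Keeping only the common overlap: the r=9 cylinder at (10.5, 15.5) partially overlaps that combined region; clipping to the common part keeps 0.04 mm² — 1 connected region. The outline is a single polygon with 3 vertices. Extrusion per mm of travel: 0.6 × 0.2 / (π × 0.875²) = 0.049890. Accumulating E over each segment gives final E = 0.0494.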